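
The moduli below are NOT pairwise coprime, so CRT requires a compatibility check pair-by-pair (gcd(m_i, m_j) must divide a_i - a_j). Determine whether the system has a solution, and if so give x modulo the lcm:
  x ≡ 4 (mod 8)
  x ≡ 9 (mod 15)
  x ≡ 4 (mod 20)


Moduli 8, 15, 20 are not pairwise coprime, so CRT works modulo lcm(m_i) when all pairwise compatibility conditions hold.
Pairwise compatibility: gcd(m_i, m_j) must divide a_i - a_j for every pair.
Merge one congruence at a time:
  Start: x ≡ 4 (mod 8).
  Combine with x ≡ 9 (mod 15): gcd(8, 15) = 1; 9 - 4 = 5, which IS divisible by 1, so compatible.
    Write x = 4 + 8·t and substitute into x ≡ 9 (mod 15): 8·t ≡ 9 − 4 = 5 (mod 15).
    The inverse of 8 mod 15 is 2 (since 8·2 = 16 = 1·15 + 1), so t ≡ 2·5 = 10 ≡ 10 (mod 15).
    Then x = 4 + 8·10 = 84, valid modulo lcm(8, 15) = 120: x ≡ 84 (mod 120).
  Combine with x ≡ 4 (mod 20): gcd(120, 20) = 20; 4 - 84 = -80, which IS divisible by 20, so compatible.
    Write x = 84 + 120·t and substitute into x ≡ 4 (mod 20): 120·t ≡ 4 − 84 = -80 (mod 20).
    Divide the congruence (and modulus) by g = 20: 6·t ≡ -4 (mod 1).
    Modulo 1 every t works; take t = 0.
    Then x = 84 + 120·0 = 84, valid modulo lcm(120, 20) = 120: x ≡ 84 (mod 120).
Verify: 84 mod 8 = 4, 84 mod 15 = 9, 84 mod 20 = 4.

x ≡ 84 (mod 120).


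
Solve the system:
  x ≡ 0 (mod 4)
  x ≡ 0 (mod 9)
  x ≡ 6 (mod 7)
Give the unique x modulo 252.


Moduli 4, 9, 7 are pairwise coprime; by CRT there is a unique solution modulo M = 4 · 9 · 7 = 252.
Solve pairwise, accumulating the modulus:
  Start with x ≡ 0 (mod 4).
  Combine with x ≡ 0 (mod 9): since gcd(4, 9) = 1, we get a unique residue mod 36.
    Write x = 0 + 4·t and substitute into x ≡ 0 (mod 9): 4·t ≡ 0 − 0 = 0 (mod 9).
    The inverse of 4 mod 9 is 7 (since 4·7 = 28 = 3·9 + 1), so t ≡ 7·0 = 0 ≡ 0 (mod 9).
    Then x = 0 + 4·0 = 0, valid modulo lcm(4, 9) = 36: x ≡ 0 (mod 36).
  Combine with x ≡ 6 (mod 7): since gcd(36, 7) = 1, we get a unique residue mod 252.
    Write x = 0 + 36·t and substitute into x ≡ 6 (mod 7): 36·t ≡ 6 − 0 = 6 (mod 7).
    Reduce coefficients mod 7: 1·t ≡ 6 (mod 7).
    So t ≡ 6 (mod 7).
    Then x = 0 + 36·6 = 216, valid modulo lcm(36, 7) = 252: x ≡ 216 (mod 252).
Verify: 216 mod 4 = 0 ✓, 216 mod 9 = 0 ✓, 216 mod 7 = 6 ✓.

x ≡ 216 (mod 252).


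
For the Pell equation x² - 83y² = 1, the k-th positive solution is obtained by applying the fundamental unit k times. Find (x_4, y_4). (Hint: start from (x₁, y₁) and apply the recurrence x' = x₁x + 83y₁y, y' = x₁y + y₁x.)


Step 1: Find the fundamental solution (x₁, y₁) of x² - 83y² = 1.
  Expand √83 as a continued fraction. a₀ = ⌊√83⌋ = 9; iterate m_{k+1} = d_k·a_k − m_k, d_{k+1} = (83 − m_{k+1}²)/d_k, a_{k+1} = ⌊(a₀ + m_{k+1})/d_{k+1}⌋ (starting m₀ = 0, d₀ = 1), with convergents p_k = a_k·p_{k-1} + p_{k-2}, q_k = a_k·q_{k-1} + q_{k-2} (p₋₁ = 1, q₋₁ = 0):
  k = 0: a₀ = 9; p₀/q₀ = 9/1; p₀² − 83·q₀² = 81 − 83 = -2.
  k = 1: m = 9, d = 2, a = ⌊(9 + 9)/2⌋ = 9; p/q = (9·9 + 1)/(9·1 + 0) = 82/9; p² − 83·q² = 6724 − 6723 = 1.
  The first convergent with p² − 83·q² = 1 gives the fundamental solution (x₁, y₁) = (82, 9).
Step 2: Apply the recurrence (x_{n+1}, y_{n+1}) = (x₁x_n + 83y₁y_n, x₁y_n + y₁x_n) repeatedly.
  From (x_1, y_1) = (82, 9): x_2 = 82·82 + 83·9·9 = 13447; y_2 = 82·9 + 9·82 = 1476.
  From (x_2, y_2) = (13447, 1476): x_3 = 82·13447 + 83·9·1476 = 2205226; y_3 = 82·1476 + 9·13447 = 242055.
  From (x_3, y_3) = (2205226, 242055): x_4 = 82·2205226 + 83·9·242055 = 361643617; y_4 = 82·242055 + 9·2205226 = 39695544.
Step 3: Verify x_4² - 83·y_4² = 130786105716842689 - 130786105716842688 = 1 (should be 1). ✓

(x_1, y_1) = (82, 9); (x_4, y_4) = (361643617, 39695544).


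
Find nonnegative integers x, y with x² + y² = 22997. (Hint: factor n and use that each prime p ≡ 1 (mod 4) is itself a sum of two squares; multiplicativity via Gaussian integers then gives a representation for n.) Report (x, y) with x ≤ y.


Step 1: Factor n = 22997 = 13 · 29 · 61.
Step 2: Check the mod-4 condition on each prime factor: 13 ≡ 1 (mod 4), exponent 1; 29 ≡ 1 (mod 4), exponent 1; 61 ≡ 1 (mod 4), exponent 1.
All primes ≡ 3 (mod 4) appear to even exponent (or don't appear), so by the two-squares theorem n IS expressible as a sum of two squares.
Step 3: Build a representation. Here n = 13 · 29 · 61 is a product of primes ≡ 1 (mod 4). Each prime p ≡ 1 (mod 4) is itself a sum of two squares; find a² by testing p − a² for a perfect square:
  13: 13 − 1² = 12, 13 − 2² = 9 = 3² ⇒ 13 = 2² + 3².
  29: 29 − 1² = 28, 29 − 2² = 25 = 5² ⇒ 29 = 2² + 5².
  61: 61 − 1² = 60, 61 − 2² = 57, 61 − 3² = 52, 61 − 4² = 45, 61 − 5² = 36 = 6² ⇒ 61 = 5² + 6².
  Combine using the Brahmagupta–Fibonacci identity (a² + b²)(c² + d²) = (ac − bd)² + (ad + bc)² = (ac + bd)² + (ad − bc)²:
  13 · 29 = 377: from (2² + 3²)(2² + 5²), take (2·2 − 3·5, 2·5 + 3·2) = (4 − 15, 10 + 6) = (-11, 16); dropping signs (only squares matter) gives (11, 16); check 11² + 16² = 121 + 256 = 377 ✓.
  377 · 61 = 22997: from (11² + 16²)(5² + 6²), take (11·5 − 16·6, 11·6 + 16·5) = (55 − 96, 66 + 80) = (-41, 146); dropping signs (only squares matter) gives (41, 146); check 41² + 146² = 1681 + 21316 = 22997 ✓.
Step 4: Order so x ≤ y and verify: 41² + 146² = 1681 + 21316 = 22997 = n. ✓

n = 22997 = 41² + 146² (one valid representation with x ≤ y).


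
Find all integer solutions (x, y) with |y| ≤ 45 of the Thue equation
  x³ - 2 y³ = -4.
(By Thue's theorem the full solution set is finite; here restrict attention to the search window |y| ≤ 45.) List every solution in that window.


The equation is x³ - 2y³ = -4. For fixed y, x³ = 2·y³ − 4, so a solution requires the RHS to be a perfect cube.
Strategy: iterate y from -45 to 45, compute RHS = 2·y³ − 4, and check whether it is a (positive or negative) perfect cube.
Check small values of y:
  y = 0: RHS = -4 is not a perfect cube.
  y = 1: RHS = -2 is not a perfect cube.
  y = -1: RHS = -6 is not a perfect cube.
  y = 2: RHS = 12 is not a perfect cube.
  y = -2: RHS = -20 is not a perfect cube.
  y = 3: RHS = 50 is not a perfect cube.
  y = -3: RHS = -58 is not a perfect cube.
Continuing the search up to |y| = 45 finds no solutions either.
No (x, y) in the scanned range satisfies the equation.

No integer solutions with |y| ≤ 45.


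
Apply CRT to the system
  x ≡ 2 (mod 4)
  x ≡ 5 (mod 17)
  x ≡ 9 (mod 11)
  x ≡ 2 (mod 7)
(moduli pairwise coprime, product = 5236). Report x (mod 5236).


Product of moduli M = 4 · 17 · 11 · 7 = 5236.
Merge one congruence at a time:
  Start: x ≡ 2 (mod 4).
  Combine with x ≡ 5 (mod 17); new modulus lcm = 68.
    Write x = 2 + 4·t and substitute into x ≡ 5 (mod 17): 4·t ≡ 5 − 2 = 3 (mod 17).
    The inverse of 4 mod 17 is 13 (since 4·13 = 52 = 3·17 + 1), so t ≡ 13·3 = 39 ≡ 5 (mod 17).
    Then x = 2 + 4·5 = 22, valid modulo lcm(4, 17) = 68: x ≡ 22 (mod 68).
  Combine with x ≡ 9 (mod 11); new modulus lcm = 748.
    Write x = 22 + 68·t and substitute into x ≡ 9 (mod 11): 68·t ≡ 9 − 22 = -13 (mod 11).
    Reduce coefficients mod 11: 2·t ≡ 9 (mod 11).
    The inverse of 2 mod 11 is 6 (since 2·6 = 12 = 1·11 + 1), so t ≡ 6·9 = 54 ≡ 10 (mod 11).
    Then x = 22 + 68·10 = 702, valid modulo lcm(68, 11) = 748: x ≡ 702 (mod 748).
  Combine with x ≡ 2 (mod 7); new modulus lcm = 5236.
    Write x = 702 + 748·t and substitute into x ≡ 2 (mod 7): 748·t ≡ 2 − 702 = -700 (mod 7).
    Reduce coefficients mod 7: 6·t ≡ 0 (mod 7).
    The inverse of 6 mod 7 is 6 (since 6·6 = 36 = 5·7 + 1), so t ≡ 6·0 = 0 ≡ 0 (mod 7).
    Then x = 702 + 748·0 = 702, valid modulo lcm(748, 7) = 5236: x ≡ 702 (mod 5236).
Verify against each original: 702 mod 4 = 2, 702 mod 17 = 5, 702 mod 11 = 9, 702 mod 7 = 2.

x ≡ 702 (mod 5236).


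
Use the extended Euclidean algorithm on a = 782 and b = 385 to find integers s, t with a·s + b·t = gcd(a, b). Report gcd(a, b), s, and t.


Euclidean algorithm on (782, 385) — divide until remainder is 0:
  782 = 2 · 385 + 12
  385 = 32 · 12 + 1
  12 = 12 · 1 + 0
gcd(782, 385) = 1.
Track Bezout coefficients alongside the remainders: start with r₀ = 782 = a·1 + b·0 (s = 1, t = 0) and r₁ = 385 = a·0 + b·1 (s = 0, t = 1); each new remainder r_{k+1} = r_{k-1} − q_k·r_k inherits s_{k+1} = s_{k-1} − q_k·s_k, t_{k+1} = t_{k-1} − q_k·t_k, so r_k = a·s_k + b·t_k at every step:
  q = 2: r = 12, s = 1 − 2·0 = 1, t = 0 − 2·1 = -2  (check: 782·1 + 385·(-2) = 12)
  q = 32: r = 1, s = 0 − 32·1 = -32, t = 1 − 32·(-2) = 65  (check: 782·(-32) + 385·65 = 1)
The row with r = 1 (the gcd) gives the Bezout coefficients s = -32, t = 65.
Result: 782 · (-32) + 385 · (65) = 1.

gcd(782, 385) = 1; s = -32, t = 65 (check: 782·(-32) + 385·65 = 1).


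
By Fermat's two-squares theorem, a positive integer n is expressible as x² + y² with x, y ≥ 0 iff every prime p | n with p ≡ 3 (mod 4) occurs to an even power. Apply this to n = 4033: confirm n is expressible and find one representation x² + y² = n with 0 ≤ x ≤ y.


Step 1: Factor n = 4033 = 37 · 109.
Step 2: Check the mod-4 condition on each prime factor: 37 ≡ 1 (mod 4), exponent 1; 109 ≡ 1 (mod 4), exponent 1.
All primes ≡ 3 (mod 4) appear to even exponent (or don't appear), so by the two-squares theorem n IS expressible as a sum of two squares.
Step 3: Build a representation. Here n = 37 · 109 is a product of primes ≡ 1 (mod 4). Each prime p ≡ 1 (mod 4) is itself a sum of two squares; find a² by testing p − a² for a perfect square:
  37: 37 − 1² = 36 = 6² ⇒ 37 = 1² + 6².
  109: 109 − 1² = 108, 109 − 2² = 105, 109 − 3² = 100 = 10² ⇒ 109 = 3² + 10².
  Combine using the Brahmagupta–Fibonacci identity (a² + b²)(c² + d²) = (ac − bd)² + (ad + bc)² = (ac + bd)² + (ad − bc)²:
  37 · 109 = 4033: from (1² + 6²)(3² + 10²), take (1·3 − 6·10, 1·10 + 6·3) = (3 − 60, 10 + 18) = (-57, 28); dropping signs (only squares matter) gives (57, 28); check 57² + 28² = 3249 + 784 = 4033 ✓.
Step 4: Order so x ≤ y and verify: 28² + 57² = 784 + 3249 = 4033 = n. ✓

n = 4033 = 28² + 57² (one valid representation with x ≤ y).


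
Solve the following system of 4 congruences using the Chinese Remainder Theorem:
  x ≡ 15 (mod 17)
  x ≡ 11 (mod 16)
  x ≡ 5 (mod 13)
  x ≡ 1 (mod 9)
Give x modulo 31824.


Product of moduli M = 17 · 16 · 13 · 9 = 31824.
Merge one congruence at a time:
  Start: x ≡ 15 (mod 17).
  Combine with x ≡ 11 (mod 16); new modulus lcm = 272.
    Write x = 15 + 17·t and substitute into x ≡ 11 (mod 16): 17·t ≡ 11 − 15 = -4 (mod 16).
    Reduce coefficients mod 16: 1·t ≡ 12 (mod 16).
    So t ≡ 12 (mod 16).
    Then x = 15 + 17·12 = 219, valid modulo lcm(17, 16) = 272: x ≡ 219 (mod 272).
  Combine with x ≡ 5 (mod 13); new modulus lcm = 3536.
    Write x = 219 + 272·t and substitute into x ≡ 5 (mod 13): 272·t ≡ 5 − 219 = -214 (mod 13).
    Reduce coefficients mod 13: 12·t ≡ 7 (mod 13).
    The inverse of 12 mod 13 is 12 (since 12·12 = 144 = 11·13 + 1), so t ≡ 12·7 = 84 ≡ 6 (mod 13).
    Then x = 219 + 272·6 = 1851, valid modulo lcm(272, 13) = 3536: x ≡ 1851 (mod 3536).
  Combine with x ≡ 1 (mod 9); new modulus lcm = 31824.
    Write x = 1851 + 3536·t and substitute into x ≡ 1 (mod 9): 3536·t ≡ 1 − 1851 = -1850 (mod 9).
    Reduce coefficients mod 9: 8·t ≡ 4 (mod 9).
    The inverse of 8 mod 9 is 8 (since 8·8 = 64 = 7·9 + 1), so t ≡ 8·4 = 32 ≡ 5 (mod 9).
    Then x = 1851 + 3536·5 = 19531, valid modulo lcm(3536, 9) = 31824: x ≡ 19531 (mod 31824).
Verify against each original: 19531 mod 17 = 15, 19531 mod 16 = 11, 19531 mod 13 = 5, 19531 mod 9 = 1.

x ≡ 19531 (mod 31824).


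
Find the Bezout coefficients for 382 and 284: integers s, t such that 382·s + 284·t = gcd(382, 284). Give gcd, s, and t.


Euclidean algorithm on (382, 284) — divide until remainder is 0:
  382 = 1 · 284 + 98
  284 = 2 · 98 + 88
  98 = 1 · 88 + 10
  88 = 8 · 10 + 8
  10 = 1 · 8 + 2
  8 = 4 · 2 + 0
gcd(382, 284) = 2.
Track Bezout coefficients alongside the remainders: start with r₀ = 382 = a·1 + b·0 (s = 1, t = 0) and r₁ = 284 = a·0 + b·1 (s = 0, t = 1); each new remainder r_{k+1} = r_{k-1} − q_k·r_k inherits s_{k+1} = s_{k-1} − q_k·s_k, t_{k+1} = t_{k-1} − q_k·t_k, so r_k = a·s_k + b·t_k at every step:
  q = 1: r = 98, s = 1 − 1·0 = 1, t = 0 − 1·1 = -1  (check: 382·1 + 284·(-1) = 98)
  q = 2: r = 88, s = 0 − 2·1 = -2, t = 1 − 2·(-1) = 3  (check: 382·(-2) + 284·3 = 88)
  q = 1: r = 10, s = 1 − 1·(-2) = 3, t = -1 − 1·3 = -4  (check: 382·3 + 284·(-4) = 10)
  q = 8: r = 8, s = -2 − 8·3 = -26, t = 3 − 8·(-4) = 35  (check: 382·(-26) + 284·35 = 8)
  q = 1: r = 2, s = 3 − 1·(-26) = 29, t = -4 − 1·35 = -39  (check: 382·29 + 284·(-39) = 2)
The row with r = 2 (the gcd) gives the Bezout coefficients s = 29, t = -39.
Result: 382 · (29) + 284 · (-39) = 2.

gcd(382, 284) = 2; s = 29, t = -39 (check: 382·29 + 284·(-39) = 2).


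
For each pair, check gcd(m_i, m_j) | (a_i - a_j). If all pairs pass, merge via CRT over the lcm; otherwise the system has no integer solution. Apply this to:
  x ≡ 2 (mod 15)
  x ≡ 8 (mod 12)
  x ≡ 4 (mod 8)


Moduli 15, 12, 8 are not pairwise coprime, so CRT works modulo lcm(m_i) when all pairwise compatibility conditions hold.
Pairwise compatibility: gcd(m_i, m_j) must divide a_i - a_j for every pair.
Merge one congruence at a time:
  Start: x ≡ 2 (mod 15).
  Combine with x ≡ 8 (mod 12): gcd(15, 12) = 3; 8 - 2 = 6, which IS divisible by 3, so compatible.
    Write x = 2 + 15·t and substitute into x ≡ 8 (mod 12): 15·t ≡ 8 − 2 = 6 (mod 12).
    Divide the congruence (and modulus) by g = 3: 5·t ≡ 2 (mod 4).
    Reduce coefficients mod 4: 1·t ≡ 2 (mod 4).
    So t ≡ 2 (mod 4).
    Then x = 2 + 15·2 = 32, valid modulo lcm(15, 12) = 60: x ≡ 32 (mod 60).
  Combine with x ≡ 4 (mod 8): gcd(60, 8) = 4; 4 - 32 = -28, which IS divisible by 4, so compatible.
    Write x = 32 + 60·t and substitute into x ≡ 4 (mod 8): 60·t ≡ 4 − 32 = -28 (mod 8).
    Divide the congruence (and modulus) by g = 4: 15·t ≡ -7 (mod 2).
    Reduce coefficients mod 2: 1·t ≡ 1 (mod 2).
    So t ≡ 1 (mod 2).
    Then x = 32 + 60·1 = 92, valid modulo lcm(60, 8) = 120: x ≡ 92 (mod 120).
Verify: 92 mod 15 = 2, 92 mod 12 = 8, 92 mod 8 = 4.

x ≡ 92 (mod 120).


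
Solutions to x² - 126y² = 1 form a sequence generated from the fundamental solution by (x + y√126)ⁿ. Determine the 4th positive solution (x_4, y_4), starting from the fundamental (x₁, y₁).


Step 1: Find the fundamental solution (x₁, y₁) of x² - 126y² = 1.
  Expand √126 as a continued fraction. a₀ = ⌊√126⌋ = 11; iterate m_{k+1} = d_k·a_k − m_k, d_{k+1} = (126 − m_{k+1}²)/d_k, a_{k+1} = ⌊(a₀ + m_{k+1})/d_{k+1}⌋ (starting m₀ = 0, d₀ = 1), with convergents p_k = a_k·p_{k-1} + p_{k-2}, q_k = a_k·q_{k-1} + q_{k-2} (p₋₁ = 1, q₋₁ = 0):
  k = 0: a₀ = 11; p₀/q₀ = 11/1; p₀² − 126·q₀² = 121 − 126 = -5.
  k = 1: m = 11, d = 5, a = ⌊(11 + 11)/5⌋ = 4; p/q = (4·11 + 1)/(4·1 + 0) = 45/4; p² − 126·q² = 2025 − 2016 = 9.
  k = 2: m = 9, d = 9, a = ⌊(11 + 9)/9⌋ = 2; p/q = (2·45 + 11)/(2·4 + 1) = 101/9; p² − 126·q² = 10201 − 10206 = -5.
  k = 3: m = 9, d = 5, a = ⌊(11 + 9)/5⌋ = 4; p/q = (4·101 + 45)/(4·9 + 4) = 449/40; p² − 126·q² = 201601 − 201600 = 1.
  The first convergent with p² − 126·q² = 1 gives the fundamental solution (x₁, y₁) = (449, 40).
Step 2: Apply the recurrence (x_{n+1}, y_{n+1}) = (x₁x_n + 126y₁y_n, x₁y_n + y₁x_n) repeatedly.
  From (x_1, y_1) = (449, 40): x_2 = 449·449 + 126·40·40 = 403201; y_2 = 449·40 + 40·449 = 35920.
  From (x_2, y_2) = (403201, 35920): x_3 = 449·403201 + 126·40·35920 = 362074049; y_3 = 449·35920 + 40·403201 = 32256120.
  From (x_3, y_3) = (362074049, 32256120): x_4 = 449·362074049 + 126·40·32256120 = 325142092801; y_4 = 449·32256120 + 40·362074049 = 28965959840.
Step 3: Verify x_4² - 126·y_4² = 105717380511014096025601 - 105717380511014096025600 = 1 (should be 1). ✓

(x_1, y_1) = (449, 40); (x_4, y_4) = (325142092801, 28965959840).


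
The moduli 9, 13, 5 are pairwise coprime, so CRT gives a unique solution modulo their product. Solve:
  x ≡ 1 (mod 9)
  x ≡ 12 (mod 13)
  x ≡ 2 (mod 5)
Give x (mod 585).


Moduli 9, 13, 5 are pairwise coprime; by CRT there is a unique solution modulo M = 9 · 13 · 5 = 585.
Solve pairwise, accumulating the modulus:
  Start with x ≡ 1 (mod 9).
  Combine with x ≡ 12 (mod 13): since gcd(9, 13) = 1, we get a unique residue mod 117.
    Write x = 1 + 9·t and substitute into x ≡ 12 (mod 13): 9·t ≡ 12 − 1 = 11 (mod 13).
    The inverse of 9 mod 13 is 3 (since 9·3 = 27 = 2·13 + 1), so t ≡ 3·11 = 33 ≡ 7 (mod 13).
    Then x = 1 + 9·7 = 64, valid modulo lcm(9, 13) = 117: x ≡ 64 (mod 117).
  Combine with x ≡ 2 (mod 5): since gcd(117, 5) = 1, we get a unique residue mod 585.
    Write x = 64 + 117·t and substitute into x ≡ 2 (mod 5): 117·t ≡ 2 − 64 = -62 (mod 5).
    Reduce coefficients mod 5: 2·t ≡ 3 (mod 5).
    The inverse of 2 mod 5 is 3 (since 2·3 = 6 = 1·5 + 1), so t ≡ 3·3 = 9 ≡ 4 (mod 5).
    Then x = 64 + 117·4 = 532, valid modulo lcm(117, 5) = 585: x ≡ 532 (mod 585).
Verify: 532 mod 9 = 1 ✓, 532 mod 13 = 12 ✓, 532 mod 5 = 2 ✓.

x ≡ 532 (mod 585).


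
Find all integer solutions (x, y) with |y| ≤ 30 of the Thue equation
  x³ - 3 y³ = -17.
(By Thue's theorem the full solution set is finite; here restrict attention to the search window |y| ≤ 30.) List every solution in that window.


The equation is x³ - 3y³ = -17. For fixed y, x³ = 3·y³ − 17, so a solution requires the RHS to be a perfect cube.
Strategy: iterate y from -30 to 30, compute RHS = 3·y³ − 17, and check whether it is a (positive or negative) perfect cube.
Check small values of y:
  y = 0: RHS = -17 is not a perfect cube.
  y = 1: RHS = -14 is not a perfect cube.
  y = -1: RHS = -20 is not a perfect cube.
  y = 2: RHS = 7 is not a perfect cube.
  y = -2: RHS = -41 is not a perfect cube.
  y = 3: RHS = 64 = (4)³ ⇒ x = 4 works.
  y = -3: RHS = -98 is not a perfect cube.
Continuing the search up to |y| = 30 finds no further solutions beyond those listed.
Collected solutions: (4, 3).

Solutions (with |y| ≤ 30): (4, 3).


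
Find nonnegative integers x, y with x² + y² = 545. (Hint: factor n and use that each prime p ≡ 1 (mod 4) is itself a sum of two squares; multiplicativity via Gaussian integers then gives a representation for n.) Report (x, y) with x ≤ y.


Step 1: Factor n = 545 = 5 · 109.
Step 2: Check the mod-4 condition on each prime factor: 5 ≡ 1 (mod 4), exponent 1; 109 ≡ 1 (mod 4), exponent 1.
All primes ≡ 3 (mod 4) appear to even exponent (or don't appear), so by the two-squares theorem n IS expressible as a sum of two squares.
Step 3: Build a representation. Here n = 5 · 109 is a product of primes ≡ 1 (mod 4). Each prime p ≡ 1 (mod 4) is itself a sum of two squares; find a² by testing p − a² for a perfect square:
  5: 5 − 1² = 4 = 2² ⇒ 5 = 1² + 2².
  109: 109 − 1² = 108, 109 − 2² = 105, 109 − 3² = 100 = 10² ⇒ 109 = 3² + 10².
  Combine using the Brahmagupta–Fibonacci identity (a² + b²)(c² + d²) = (ac − bd)² + (ad + bc)² = (ac + bd)² + (ad − bc)²:
  5 · 109 = 545: from (1² + 2²)(3² + 10²), take (1·3 − 2·10, 1·10 + 2·3) = (3 − 20, 10 + 6) = (-17, 16); dropping signs (only squares matter) gives (17, 16); check 17² + 16² = 289 + 256 = 545 ✓.
Step 4: Order so x ≤ y and verify: 16² + 17² = 256 + 289 = 545 = n. ✓

n = 545 = 16² + 17² (one valid representation with x ≤ y).


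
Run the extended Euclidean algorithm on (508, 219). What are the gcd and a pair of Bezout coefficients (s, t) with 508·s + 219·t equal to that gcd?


Euclidean algorithm on (508, 219) — divide until remainder is 0:
  508 = 2 · 219 + 70
  219 = 3 · 70 + 9
  70 = 7 · 9 + 7
  9 = 1 · 7 + 2
  7 = 3 · 2 + 1
  2 = 2 · 1 + 0
gcd(508, 219) = 1.
Track Bezout coefficients alongside the remainders: start with r₀ = 508 = a·1 + b·0 (s = 1, t = 0) and r₁ = 219 = a·0 + b·1 (s = 0, t = 1); each new remainder r_{k+1} = r_{k-1} − q_k·r_k inherits s_{k+1} = s_{k-1} − q_k·s_k, t_{k+1} = t_{k-1} − q_k·t_k, so r_k = a·s_k + b·t_k at every step:
  q = 2: r = 70, s = 1 − 2·0 = 1, t = 0 − 2·1 = -2  (check: 508·1 + 219·(-2) = 70)
  q = 3: r = 9, s = 0 − 3·1 = -3, t = 1 − 3·(-2) = 7  (check: 508·(-3) + 219·7 = 9)
  q = 7: r = 7, s = 1 − 7·(-3) = 22, t = -2 − 7·7 = -51  (check: 508·22 + 219·(-51) = 7)
  q = 1: r = 2, s = -3 − 1·22 = -25, t = 7 − 1·(-51) = 58  (check: 508·(-25) + 219·58 = 2)
  q = 3: r = 1, s = 22 − 3·(-25) = 97, t = -51 − 3·58 = -225  (check: 508·97 + 219·(-225) = 1)
The row with r = 1 (the gcd) gives the Bezout coefficients s = 97, t = -225.
Result: 508 · (97) + 219 · (-225) = 1.

gcd(508, 219) = 1; s = 97, t = -225 (check: 508·97 + 219·(-225) = 1).


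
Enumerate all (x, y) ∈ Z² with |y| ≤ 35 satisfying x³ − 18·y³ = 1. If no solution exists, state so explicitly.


The equation is x³ - 18y³ = 1. For fixed y, x³ = 18·y³ + 1, so a solution requires the RHS to be a perfect cube.
Strategy: iterate y from -35 to 35, compute RHS = 18·y³ + 1, and check whether it is a (positive or negative) perfect cube.
Check small values of y:
  y = 0: RHS = 1 = (1)³ ⇒ x = 1 works.
  y = 1: RHS = 19 is not a perfect cube.
  y = -1: RHS = -17 is not a perfect cube.
  y = 2: RHS = 145 is not a perfect cube.
  y = -2: RHS = -143 is not a perfect cube.
  y = 3: RHS = 487 is not a perfect cube.
  y = -3: RHS = -485 is not a perfect cube.
Continuing the search up to |y| = 35 finds no further solutions beyond those listed.
Collected solutions: (1, 0).

Solutions (with |y| ≤ 35): (1, 0).


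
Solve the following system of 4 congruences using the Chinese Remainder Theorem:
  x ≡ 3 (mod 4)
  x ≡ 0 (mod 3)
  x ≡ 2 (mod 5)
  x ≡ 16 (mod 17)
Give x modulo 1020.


Product of moduli M = 4 · 3 · 5 · 17 = 1020.
Merge one congruence at a time:
  Start: x ≡ 3 (mod 4).
  Combine with x ≡ 0 (mod 3); new modulus lcm = 12.
    Write x = 3 + 4·t and substitute into x ≡ 0 (mod 3): 4·t ≡ 0 − 3 = -3 (mod 3).
    Reduce coefficients mod 3: 1·t ≡ 0 (mod 3).
    So t ≡ 0 (mod 3).
    Then x = 3 + 4·0 = 3, valid modulo lcm(4, 3) = 12: x ≡ 3 (mod 12).
  Combine with x ≡ 2 (mod 5); new modulus lcm = 60.
    Write x = 3 + 12·t and substitute into x ≡ 2 (mod 5): 12·t ≡ 2 − 3 = -1 (mod 5).
    Reduce coefficients mod 5: 2·t ≡ 4 (mod 5).
    The inverse of 2 mod 5 is 3 (since 2·3 = 6 = 1·5 + 1), so t ≡ 3·4 = 12 ≡ 2 (mod 5).
    Then x = 3 + 12·2 = 27, valid modulo lcm(12, 5) = 60: x ≡ 27 (mod 60).
  Combine with x ≡ 16 (mod 17); new modulus lcm = 1020.
    Write x = 27 + 60·t and substitute into x ≡ 16 (mod 17): 60·t ≡ 16 − 27 = -11 (mod 17).
    Reduce coefficients mod 17: 9·t ≡ 6 (mod 17).
    The inverse of 9 mod 17 is 2 (since 9·2 = 18 = 1·17 + 1), so t ≡ 2·6 = 12 ≡ 12 (mod 17).
    Then x = 27 + 60·12 = 747, valid modulo lcm(60, 17) = 1020: x ≡ 747 (mod 1020).
Verify against each original: 747 mod 4 = 3, 747 mod 3 = 0, 747 mod 5 = 2, 747 mod 17 = 16.

x ≡ 747 (mod 1020).


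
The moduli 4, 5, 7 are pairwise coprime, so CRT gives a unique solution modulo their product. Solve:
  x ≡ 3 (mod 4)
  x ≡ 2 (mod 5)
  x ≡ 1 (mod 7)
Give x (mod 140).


Moduli 4, 5, 7 are pairwise coprime; by CRT there is a unique solution modulo M = 4 · 5 · 7 = 140.
Solve pairwise, accumulating the modulus:
  Start with x ≡ 3 (mod 4).
  Combine with x ≡ 2 (mod 5): since gcd(4, 5) = 1, we get a unique residue mod 20.
    Write x = 3 + 4·t and substitute into x ≡ 2 (mod 5): 4·t ≡ 2 − 3 = -1 (mod 5).
    Reduce coefficients mod 5: 4·t ≡ 4 (mod 5).
    The inverse of 4 mod 5 is 4 (since 4·4 = 16 = 3·5 + 1), so t ≡ 4·4 = 16 ≡ 1 (mod 5).
    Then x = 3 + 4·1 = 7, valid modulo lcm(4, 5) = 20: x ≡ 7 (mod 20).
  Combine with x ≡ 1 (mod 7): since gcd(20, 7) = 1, we get a unique residue mod 140.
    Write x = 7 + 20·t and substitute into x ≡ 1 (mod 7): 20·t ≡ 1 − 7 = -6 (mod 7).
    Reduce coefficients mod 7: 6·t ≡ 1 (mod 7).
    The inverse of 6 mod 7 is 6 (since 6·6 = 36 = 5·7 + 1), so t ≡ 6·1 = 6 ≡ 6 (mod 7).
    Then x = 7 + 20·6 = 127, valid modulo lcm(20, 7) = 140: x ≡ 127 (mod 140).
Verify: 127 mod 4 = 3 ✓, 127 mod 5 = 2 ✓, 127 mod 7 = 1 ✓.

x ≡ 127 (mod 140).


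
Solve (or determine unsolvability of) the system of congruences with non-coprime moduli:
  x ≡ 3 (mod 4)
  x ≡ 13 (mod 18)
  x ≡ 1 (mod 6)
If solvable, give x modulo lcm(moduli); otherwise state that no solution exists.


Moduli 4, 18, 6 are not pairwise coprime, so CRT works modulo lcm(m_i) when all pairwise compatibility conditions hold.
Pairwise compatibility: gcd(m_i, m_j) must divide a_i - a_j for every pair.
Merge one congruence at a time:
  Start: x ≡ 3 (mod 4).
  Combine with x ≡ 13 (mod 18): gcd(4, 18) = 2; 13 - 3 = 10, which IS divisible by 2, so compatible.
    Write x = 3 + 4·t and substitute into x ≡ 13 (mod 18): 4·t ≡ 13 − 3 = 10 (mod 18).
    Divide the congruence (and modulus) by g = 2: 2·t ≡ 5 (mod 9).
    The inverse of 2 mod 9 is 5 (since 2·5 = 10 = 1·9 + 1), so t ≡ 5·5 = 25 ≡ 7 (mod 9).
    Then x = 3 + 4·7 = 31, valid modulo lcm(4, 18) = 36: x ≡ 31 (mod 36).
  Combine with x ≡ 1 (mod 6): gcd(36, 6) = 6; 1 - 31 = -30, which IS divisible by 6, so compatible.
    Write x = 31 + 36·t and substitute into x ≡ 1 (mod 6): 36·t ≡ 1 − 31 = -30 (mod 6).
    Divide the congruence (and modulus) by g = 6: 6·t ≡ -5 (mod 1).
    Modulo 1 every t works; take t = 0.
    Then x = 31 + 36·0 = 31, valid modulo lcm(36, 6) = 36: x ≡ 31 (mod 36).
Verify: 31 mod 4 = 3, 31 mod 18 = 13, 31 mod 6 = 1.

x ≡ 31 (mod 36).


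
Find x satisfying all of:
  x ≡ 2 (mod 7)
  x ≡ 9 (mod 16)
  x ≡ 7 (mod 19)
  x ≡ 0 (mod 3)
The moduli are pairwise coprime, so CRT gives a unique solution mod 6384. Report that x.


Product of moduli M = 7 · 16 · 19 · 3 = 6384.
Merge one congruence at a time:
  Start: x ≡ 2 (mod 7).
  Combine with x ≡ 9 (mod 16); new modulus lcm = 112.
    Write x = 2 + 7·t and substitute into x ≡ 9 (mod 16): 7·t ≡ 9 − 2 = 7 (mod 16).
    The inverse of 7 mod 16 is 7 (since 7·7 = 49 = 3·16 + 1), so t ≡ 7·7 = 49 ≡ 1 (mod 16).
    Then x = 2 + 7·1 = 9, valid modulo lcm(7, 16) = 112: x ≡ 9 (mod 112).
  Combine with x ≡ 7 (mod 19); new modulus lcm = 2128.
    Write x = 9 + 112·t and substitute into x ≡ 7 (mod 19): 112·t ≡ 7 − 9 = -2 (mod 19).
    Reduce coefficients mod 19: 17·t ≡ 17 (mod 19).
    The inverse of 17 mod 19 is 9 (since 17·9 = 153 = 8·19 + 1), so t ≡ 9·17 = 153 ≡ 1 (mod 19).
    Then x = 9 + 112·1 = 121, valid modulo lcm(112, 19) = 2128: x ≡ 121 (mod 2128).
  Combine with x ≡ 0 (mod 3); new modulus lcm = 6384.
    Write x = 121 + 2128·t and substitute into x ≡ 0 (mod 3): 2128·t ≡ 0 − 121 = -121 (mod 3).
    Reduce coefficients mod 3: 1·t ≡ 2 (mod 3).
    So t ≡ 2 (mod 3).
    Then x = 121 + 2128·2 = 4377, valid modulo lcm(2128, 3) = 6384: x ≡ 4377 (mod 6384).
Verify against each original: 4377 mod 7 = 2, 4377 mod 16 = 9, 4377 mod 19 = 7, 4377 mod 3 = 0.

x ≡ 4377 (mod 6384).


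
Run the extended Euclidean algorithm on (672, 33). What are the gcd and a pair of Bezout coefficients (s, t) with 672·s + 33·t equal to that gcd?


Euclidean algorithm on (672, 33) — divide until remainder is 0:
  672 = 20 · 33 + 12
  33 = 2 · 12 + 9
  12 = 1 · 9 + 3
  9 = 3 · 3 + 0
gcd(672, 33) = 3.
Track Bezout coefficients alongside the remainders: start with r₀ = 672 = a·1 + b·0 (s = 1, t = 0) and r₁ = 33 = a·0 + b·1 (s = 0, t = 1); each new remainder r_{k+1} = r_{k-1} − q_k·r_k inherits s_{k+1} = s_{k-1} − q_k·s_k, t_{k+1} = t_{k-1} − q_k·t_k, so r_k = a·s_k + b·t_k at every step:
  q = 20: r = 12, s = 1 − 20·0 = 1, t = 0 − 20·1 = -20  (check: 672·1 + 33·(-20) = 12)
  q = 2: r = 9, s = 0 − 2·1 = -2, t = 1 − 2·(-20) = 41  (check: 672·(-2) + 33·41 = 9)
  q = 1: r = 3, s = 1 − 1·(-2) = 3, t = -20 − 1·41 = -61  (check: 672·3 + 33·(-61) = 3)
The row with r = 3 (the gcd) gives the Bezout coefficients s = 3, t = -61.
Result: 672 · (3) + 33 · (-61) = 3.

gcd(672, 33) = 3; s = 3, t = -61 (check: 672·3 + 33·(-61) = 3).


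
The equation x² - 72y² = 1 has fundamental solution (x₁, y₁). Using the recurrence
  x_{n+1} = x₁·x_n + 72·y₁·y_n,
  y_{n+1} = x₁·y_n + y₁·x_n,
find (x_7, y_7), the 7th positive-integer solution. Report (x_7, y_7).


Step 1: Find the fundamental solution (x₁, y₁) of x² - 72y² = 1.
  Expand √72 as a continued fraction. a₀ = ⌊√72⌋ = 8; iterate m_{k+1} = d_k·a_k − m_k, d_{k+1} = (72 − m_{k+1}²)/d_k, a_{k+1} = ⌊(a₀ + m_{k+1})/d_{k+1}⌋ (starting m₀ = 0, d₀ = 1), with convergents p_k = a_k·p_{k-1} + p_{k-2}, q_k = a_k·q_{k-1} + q_{k-2} (p₋₁ = 1, q₋₁ = 0):
  k = 0: a₀ = 8; p₀/q₀ = 8/1; p₀² − 72·q₀² = 64 − 72 = -8.
  k = 1: m = 8, d = 8, a = ⌊(8 + 8)/8⌋ = 2; p/q = (2·8 + 1)/(2·1 + 0) = 17/2; p² − 72·q² = 289 − 288 = 1.
  The first convergent with p² − 72·q² = 1 gives the fundamental solution (x₁, y₁) = (17, 2).
Step 2: Apply the recurrence (x_{n+1}, y_{n+1}) = (x₁x_n + 72y₁y_n, x₁y_n + y₁x_n) repeatedly.
  From (x_1, y_1) = (17, 2): x_2 = 17·17 + 72·2·2 = 577; y_2 = 17·2 + 2·17 = 68.
  From (x_2, y_2) = (577, 68): x_3 = 17·577 + 72·2·68 = 19601; y_3 = 17·68 + 2·577 = 2310.
  From (x_3, y_3) = (19601, 2310): x_4 = 17·19601 + 72·2·2310 = 665857; y_4 = 17·2310 + 2·19601 = 78472.
  From (x_4, y_4) = (665857, 78472): x_5 = 17·665857 + 72·2·78472 = 22619537; y_5 = 17·78472 + 2·665857 = 2665738.
  From (x_5, y_5) = (22619537, 2665738): x_6 = 17·22619537 + 72·2·2665738 = 768398401; y_6 = 17·2665738 + 2·22619537 = 90556620.
  From (x_6, y_6) = (768398401, 90556620): x_7 = 17·768398401 + 72·2·90556620 = 26102926097; y_7 = 17·90556620 + 2·768398401 = 3076259342.
Step 3: Verify x_7² - 72·y_7² = 681362750825443653409 - 681362750825443653408 = 1 (should be 1). ✓

(x_1, y_1) = (17, 2); (x_7, y_7) = (26102926097, 3076259342).


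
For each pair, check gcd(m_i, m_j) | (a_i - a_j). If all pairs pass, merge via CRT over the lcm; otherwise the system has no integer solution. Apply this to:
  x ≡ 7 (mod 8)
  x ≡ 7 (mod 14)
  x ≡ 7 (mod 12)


Moduli 8, 14, 12 are not pairwise coprime, so CRT works modulo lcm(m_i) when all pairwise compatibility conditions hold.
Pairwise compatibility: gcd(m_i, m_j) must divide a_i - a_j for every pair.
Merge one congruence at a time:
  Start: x ≡ 7 (mod 8).
  Combine with x ≡ 7 (mod 14): gcd(8, 14) = 2; 7 - 7 = 0, which IS divisible by 2, so compatible.
    Write x = 7 + 8·t and substitute into x ≡ 7 (mod 14): 8·t ≡ 7 − 7 = 0 (mod 14).
    Divide the congruence (and modulus) by g = 2: 4·t ≡ 0 (mod 7).
    The inverse of 4 mod 7 is 2 (since 4·2 = 8 = 1·7 + 1), so t ≡ 2·0 = 0 ≡ 0 (mod 7).
    Then x = 7 + 8·0 = 7, valid modulo lcm(8, 14) = 56: x ≡ 7 (mod 56).
  Combine with x ≡ 7 (mod 12): gcd(56, 12) = 4; 7 - 7 = 0, which IS divisible by 4, so compatible.
    Write x = 7 + 56·t and substitute into x ≡ 7 (mod 12): 56·t ≡ 7 − 7 = 0 (mod 12).
    Divide the congruence (and modulus) by g = 4: 14·t ≡ 0 (mod 3).
    Reduce coefficients mod 3: 2·t ≡ 0 (mod 3).
    The inverse of 2 mod 3 is 2 (since 2·2 = 4 = 1·3 + 1), so t ≡ 2·0 = 0 ≡ 0 (mod 3).
    Then x = 7 + 56·0 = 7, valid modulo lcm(56, 12) = 168: x ≡ 7 (mod 168).
Verify: 7 mod 8 = 7, 7 mod 14 = 7, 7 mod 12 = 7.

x ≡ 7 (mod 168).


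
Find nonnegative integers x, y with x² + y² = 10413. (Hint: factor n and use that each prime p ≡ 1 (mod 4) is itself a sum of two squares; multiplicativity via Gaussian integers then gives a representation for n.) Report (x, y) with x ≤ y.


Step 1: Factor n = 10413 = 3^2 · 13 · 89.
Step 2: Check the mod-4 condition on each prime factor: 3 ≡ 3 (mod 4), exponent 2 (must be even); 13 ≡ 1 (mod 4), exponent 1; 89 ≡ 1 (mod 4), exponent 1.
All primes ≡ 3 (mod 4) appear to even exponent (or don't appear), so by the two-squares theorem n IS expressible as a sum of two squares.
Step 3: Build a representation. Group n = k² · m with k = 3 and m = 13 · 89 = 1157 (a product of primes ≡ 1 (mod 4)); a representation of m scales to one of n via (k·x)² + (k·y)² = k²(x² + y²). Each prime p ≡ 1 (mod 4) is itself a sum of two squares; find a² by testing p − a² for a perfect square:
  13: 13 − 1² = 12, 13 − 2² = 9 = 3² ⇒ 13 = 2² + 3².
  89: 89 − 1² = 88, 89 − 2² = 85, 89 − 3² = 80, 89 − 4² = 73, 89 − 5² = 64 = 8² ⇒ 89 = 5² + 8².
  Combine using the Brahmagupta–Fibonacci identity (a² + b²)(c² + d²) = (ac − bd)² + (ad + bc)² = (ac + bd)² + (ad − bc)²:
  13 · 89 = 1157: from (2² + 3²)(5² + 8²), take (2·5 − 3·8, 2·8 + 3·5) = (10 − 24, 16 + 15) = (-14, 31); dropping signs (only squares matter) gives (14, 31); check 14² + 31² = 196 + 961 = 1157 ✓.
  Scale by k = 3: (3·14, 3·31) = (42, 93).
Step 4: Order so x ≤ y and verify: 42² + 93² = 1764 + 8649 = 10413 = n. ✓

n = 10413 = 42² + 93² (one valid representation with x ≤ y).


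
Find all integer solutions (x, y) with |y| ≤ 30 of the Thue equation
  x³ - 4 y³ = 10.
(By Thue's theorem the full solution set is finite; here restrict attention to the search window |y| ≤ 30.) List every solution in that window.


The equation is x³ - 4y³ = 10. For fixed y, x³ = 4·y³ + 10, so a solution requires the RHS to be a perfect cube.
Strategy: iterate y from -30 to 30, compute RHS = 4·y³ + 10, and check whether it is a (positive or negative) perfect cube.
Check small values of y:
  y = 0: RHS = 10 is not a perfect cube.
  y = 1: RHS = 14 is not a perfect cube.
  y = -1: RHS = 6 is not a perfect cube.
  y = 2: RHS = 42 is not a perfect cube.
  y = -2: RHS = -22 is not a perfect cube.
  y = 3: RHS = 118 is not a perfect cube.
  y = -3: RHS = -98 is not a perfect cube.
Continuing the search up to |y| = 30 finds no solutions either.
No (x, y) in the scanned range satisfies the equation.

No integer solutions with |y| ≤ 30.


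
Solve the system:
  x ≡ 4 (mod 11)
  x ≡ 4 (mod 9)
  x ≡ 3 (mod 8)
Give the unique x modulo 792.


Moduli 11, 9, 8 are pairwise coprime; by CRT there is a unique solution modulo M = 11 · 9 · 8 = 792.
Solve pairwise, accumulating the modulus:
  Start with x ≡ 4 (mod 11).
  Combine with x ≡ 4 (mod 9): since gcd(11, 9) = 1, we get a unique residue mod 99.
    Write x = 4 + 11·t and substitute into x ≡ 4 (mod 9): 11·t ≡ 4 − 4 = 0 (mod 9).
    Reduce coefficients mod 9: 2·t ≡ 0 (mod 9).
    The inverse of 2 mod 9 is 5 (since 2·5 = 10 = 1·9 + 1), so t ≡ 5·0 = 0 ≡ 0 (mod 9).
    Then x = 4 + 11·0 = 4, valid modulo lcm(11, 9) = 99: x ≡ 4 (mod 99).
  Combine with x ≡ 3 (mod 8): since gcd(99, 8) = 1, we get a unique residue mod 792.
    Write x = 4 + 99·t and substitute into x ≡ 3 (mod 8): 99·t ≡ 3 − 4 = -1 (mod 8).
    Reduce coefficients mod 8: 3·t ≡ 7 (mod 8).
    The inverse of 3 mod 8 is 3 (since 3·3 = 9 = 1·8 + 1), so t ≡ 3·7 = 21 ≡ 5 (mod 8).
    Then x = 4 + 99·5 = 499, valid modulo lcm(99, 8) = 792: x ≡ 499 (mod 792).
Verify: 499 mod 11 = 4 ✓, 499 mod 9 = 4 ✓, 499 mod 8 = 3 ✓.

x ≡ 499 (mod 792).


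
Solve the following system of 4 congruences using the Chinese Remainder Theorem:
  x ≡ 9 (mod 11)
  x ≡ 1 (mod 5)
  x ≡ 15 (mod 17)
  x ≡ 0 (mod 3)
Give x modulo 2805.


Product of moduli M = 11 · 5 · 17 · 3 = 2805.
Merge one congruence at a time:
  Start: x ≡ 9 (mod 11).
  Combine with x ≡ 1 (mod 5); new modulus lcm = 55.
    Write x = 9 + 11·t and substitute into x ≡ 1 (mod 5): 11·t ≡ 1 − 9 = -8 (mod 5).
    Reduce coefficients mod 5: 1·t ≡ 2 (mod 5).
    So t ≡ 2 (mod 5).
    Then x = 9 + 11·2 = 31, valid modulo lcm(11, 5) = 55: x ≡ 31 (mod 55).
  Combine with x ≡ 15 (mod 17); new modulus lcm = 935.
    Write x = 31 + 55·t and substitute into x ≡ 15 (mod 17): 55·t ≡ 15 − 31 = -16 (mod 17).
    Reduce coefficients mod 17: 4·t ≡ 1 (mod 17).
    The inverse of 4 mod 17 is 13 (since 4·13 = 52 = 3·17 + 1), so t ≡ 13·1 = 13 ≡ 13 (mod 17).
    Then x = 31 + 55·13 = 746, valid modulo lcm(55, 17) = 935: x ≡ 746 (mod 935).
  Combine with x ≡ 0 (mod 3); new modulus lcm = 2805.
    Write x = 746 + 935·t and substitute into x ≡ 0 (mod 3): 935·t ≡ 0 − 746 = -746 (mod 3).
    Reduce coefficients mod 3: 2·t ≡ 1 (mod 3).
    The inverse of 2 mod 3 is 2 (since 2·2 = 4 = 1·3 + 1), so t ≡ 2·1 = 2 ≡ 2 (mod 3).
    Then x = 746 + 935·2 = 2616, valid modulo lcm(935, 3) = 2805: x ≡ 2616 (mod 2805).
Verify against each original: 2616 mod 11 = 9, 2616 mod 5 = 1, 2616 mod 17 = 15, 2616 mod 3 = 0.

x ≡ 2616 (mod 2805).


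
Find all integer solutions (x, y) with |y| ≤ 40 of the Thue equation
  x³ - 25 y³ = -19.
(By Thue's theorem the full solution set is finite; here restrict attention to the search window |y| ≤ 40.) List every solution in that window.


The equation is x³ - 25y³ = -19. For fixed y, x³ = 25·y³ − 19, so a solution requires the RHS to be a perfect cube.
Strategy: iterate y from -40 to 40, compute RHS = 25·y³ − 19, and check whether it is a (positive or negative) perfect cube.
Check small values of y:
  y = 0: RHS = -19 is not a perfect cube.
  y = 1: RHS = 6 is not a perfect cube.
  y = -1: RHS = -44 is not a perfect cube.
  y = 2: RHS = 181 is not a perfect cube.
  y = -2: RHS = -219 is not a perfect cube.
  y = 3: RHS = 656 is not a perfect cube.
  y = -3: RHS = -694 is not a perfect cube.
Continuing the search up to |y| = 40 finds no solutions either.
No (x, y) in the scanned range satisfies the equation.

No integer solutions with |y| ≤ 40.


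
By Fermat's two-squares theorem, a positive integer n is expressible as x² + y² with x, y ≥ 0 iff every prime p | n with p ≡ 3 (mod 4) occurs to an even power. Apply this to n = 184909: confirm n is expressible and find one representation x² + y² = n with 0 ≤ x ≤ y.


Step 1: Factor n = 184909 = 17 · 73 · 149.
Step 2: Check the mod-4 condition on each prime factor: 17 ≡ 1 (mod 4), exponent 1; 73 ≡ 1 (mod 4), exponent 1; 149 ≡ 1 (mod 4), exponent 1.
All primes ≡ 3 (mod 4) appear to even exponent (or don't appear), so by the two-squares theorem n IS expressible as a sum of two squares.
Step 3: Build a representation. Here n = 17 · 73 · 149 is a product of primes ≡ 1 (mod 4). Each prime p ≡ 1 (mod 4) is itself a sum of two squares; find a² by testing p − a² for a perfect square:
  17: 17 − 1² = 16 = 4² ⇒ 17 = 1² + 4².
  73: 73 − 1² = 72, 73 − 2² = 69, 73 − 3² = 64 = 8² ⇒ 73 = 3² + 8².
  149: 149 − 1² = 148, 149 − 2² = 145, 149 − 3² = 140, 149 − 4² = 133, 149 − 5² = 124, 149 − 6² = 113, 149 − 7² = 100 = 10² ⇒ 149 = 7² + 10².
  Combine using the Brahmagupta–Fibonacci identity (a² + b²)(c² + d²) = (ac − bd)² + (ad + bc)² = (ac + bd)² + (ad − bc)²:
  17 · 73 = 1241: from (1² + 4²)(3² + 8²), take (1·3 − 4·8, 1·8 + 4·3) = (3 − 32, 8 + 12) = (-29, 20); dropping signs (only squares matter) gives (29, 20); check 29² + 20² = 841 + 400 = 1241 ✓.
  1241 · 149 = 184909: from (29² + 20²)(7² + 10²), take (29·7 − 20·10, 29·10 + 20·7) = (203 − 200, 290 + 140) = (3, 430); check 3² + 430² = 9 + 184900 = 184909 ✓.
Step 4: Order so x ≤ y and verify: 3² + 430² = 9 + 184900 = 184909 = n. ✓

n = 184909 = 3² + 430² (one valid representation with x ≤ y).


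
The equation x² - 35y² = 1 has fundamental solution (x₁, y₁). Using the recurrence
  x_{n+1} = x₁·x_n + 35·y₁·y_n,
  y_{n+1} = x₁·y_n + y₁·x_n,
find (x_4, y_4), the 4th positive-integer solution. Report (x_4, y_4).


Step 1: Find the fundamental solution (x₁, y₁) of x² - 35y² = 1.
  Expand √35 as a continued fraction. a₀ = ⌊√35⌋ = 5; iterate m_{k+1} = d_k·a_k − m_k, d_{k+1} = (35 − m_{k+1}²)/d_k, a_{k+1} = ⌊(a₀ + m_{k+1})/d_{k+1}⌋ (starting m₀ = 0, d₀ = 1), with convergents p_k = a_k·p_{k-1} + p_{k-2}, q_k = a_k·q_{k-1} + q_{k-2} (p₋₁ = 1, q₋₁ = 0):
  k = 0: a₀ = 5; p₀/q₀ = 5/1; p₀² − 35·q₀² = 25 − 35 = -10.
  k = 1: m = 5, d = 10, a = ⌊(5 + 5)/10⌋ = 1; p/q = (1·5 + 1)/(1·1 + 0) = 6/1; p² − 35·q² = 36 − 35 = 1.
  The first convergent with p² − 35·q² = 1 gives the fundamental solution (x₁, y₁) = (6, 1).
Step 2: Apply the recurrence (x_{n+1}, y_{n+1}) = (x₁x_n + 35y₁y_n, x₁y_n + y₁x_n) repeatedly.
  From (x_1, y_1) = (6, 1): x_2 = 6·6 + 35·1·1 = 71; y_2 = 6·1 + 1·6 = 12.
  From (x_2, y_2) = (71, 12): x_3 = 6·71 + 35·1·12 = 846; y_3 = 6·12 + 1·71 = 143.
  From (x_3, y_3) = (846, 143): x_4 = 6·846 + 35·1·143 = 10081; y_4 = 6·143 + 1·846 = 1704.
Step 3: Verify x_4² - 35·y_4² = 101626561 - 101626560 = 1 (should be 1). ✓

(x_1, y_1) = (6, 1); (x_4, y_4) = (10081, 1704).
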